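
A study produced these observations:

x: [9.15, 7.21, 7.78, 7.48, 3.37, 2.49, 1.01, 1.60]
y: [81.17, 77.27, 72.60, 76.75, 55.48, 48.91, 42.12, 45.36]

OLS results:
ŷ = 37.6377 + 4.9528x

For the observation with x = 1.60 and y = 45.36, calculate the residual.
Residual = -0.2022

The residual is the difference between the actual value and the predicted value:

Residual = y - ŷ

Step 1: Calculate predicted value
ŷ = 37.6377 + 4.9528 × 1.60
ŷ = 45.5622

Step 2: Calculate residual
Residual = 45.36 - 45.5622
Residual = -0.2022

Interpretation: the model overestimates the actual value by 0.2022 at this point (negative residual → observation lies below the fitted line).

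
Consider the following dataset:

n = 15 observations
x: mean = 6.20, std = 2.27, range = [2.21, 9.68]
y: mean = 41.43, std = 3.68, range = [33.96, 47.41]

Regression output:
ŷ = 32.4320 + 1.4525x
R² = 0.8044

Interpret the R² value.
About 80.44% of the variability in y is accounted for by the regression on x (R² = 0.8044) — a strong linear fit.

The coefficient of determination R² is the fraction of the total variation in y that the fitted line accounts for.

Here R² = 0.8044:
- Explained: 80.44% of the variation in y
- Unexplained (residual): 100% − 80.44% = 19.56%
- Rule of thumb (below 0.3 weak; 0.3 to below 0.7 moderate; 0.7 and above strong) → strong

Calculation: R² = 1 − (SS_res / SS_tot), where SS_res is the sum of squared residuals and SS_tot the total sum of squares.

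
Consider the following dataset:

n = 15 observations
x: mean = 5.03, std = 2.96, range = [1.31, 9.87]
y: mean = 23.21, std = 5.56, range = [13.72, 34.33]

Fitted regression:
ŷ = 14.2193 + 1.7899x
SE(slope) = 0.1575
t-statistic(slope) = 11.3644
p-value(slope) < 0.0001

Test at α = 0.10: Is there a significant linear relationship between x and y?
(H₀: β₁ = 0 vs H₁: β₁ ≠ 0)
Reject H₀: p-value < 0.0001 < α = 0.10. The linear relationship is significant at the 10% level.

Hypothesis test for the slope coefficient:

H₀: β₁ = 0 (no linear relationship)
H₁: β₁ ≠ 0 (linear relationship exists)

Test statistic: t = β̂₁ / SE(β̂₁) = 1.7899 / 0.1575 = 11.3644

The p-value (<0.0001) is the probability, under H₀, of a t-statistic at least as extreme as |t| = 11.3644 (two-sided, df = n − 2 = 13).

Decision rule: reject H₀ if p-value < α.
p-value < 0.0001 < α = 0.10 → reject H₀.

There is sufficient evidence at the 10% significance level to conclude that a linear relationship exists between x and y.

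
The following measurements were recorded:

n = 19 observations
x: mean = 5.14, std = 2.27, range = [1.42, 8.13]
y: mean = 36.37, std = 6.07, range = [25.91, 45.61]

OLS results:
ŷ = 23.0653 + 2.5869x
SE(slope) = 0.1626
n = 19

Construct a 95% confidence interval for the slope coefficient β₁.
The 95% CI for β₁ is (2.2438, 2.9300)

Confidence interval for the slope:

The 95% CI for β₁ is: β̂₁ ± t*(α/2, n-2) × SE(β̂₁)

Step 1: Find critical t-value
- Confidence level = 0.95
- Degrees of freedom = n - 2 = 19 - 2 = 17
- t*(α/2, 17) = 2.1098

Step 2: Calculate margin of error
Margin = 2.1098 × 0.1626 = 0.3431

Step 3: Construct interval
CI = 2.5869 ± 0.3431
CI = (2.2438, 2.9300)

Interpretation: intervals built this way capture the true β₁ in 95% of repeated samples; here the plausible range for the per-unit effect of x on y is 2.2438 to 2.9300.
Both endpoints are positive, so the data support a genuinely positive slope at this confidence level.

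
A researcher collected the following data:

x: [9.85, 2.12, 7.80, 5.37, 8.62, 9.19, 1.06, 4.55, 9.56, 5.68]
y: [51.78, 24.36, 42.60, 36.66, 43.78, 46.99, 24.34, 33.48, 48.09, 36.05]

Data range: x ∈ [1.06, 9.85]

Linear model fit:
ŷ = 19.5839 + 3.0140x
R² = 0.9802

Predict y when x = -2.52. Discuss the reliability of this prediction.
ŷ = 11.9886, but this is extrapolation (below the data range [1.06, 9.85]) and may be unreliable.

Prediction calculation:
ŷ = 19.5839 + 3.0140 × (-2.52)
ŷ = 11.9886

Reliability:
- Data range: x ∈ [1.06, 9.85]
- Prediction point: x = -2.52 is 3.58 units below the observed range → this is EXTRAPOLATION, not interpolation

Why that matters here:
- The linear relationship may not hold outside the observed range
- There are no observations near this x to validate the fitted line there
- Real relationships often flatten, saturate, or turn nonlinear at extremes

The R² = 0.9802 only validates the fit within [1.06, 9.85]; treat ŷ = 11.9886 with caution.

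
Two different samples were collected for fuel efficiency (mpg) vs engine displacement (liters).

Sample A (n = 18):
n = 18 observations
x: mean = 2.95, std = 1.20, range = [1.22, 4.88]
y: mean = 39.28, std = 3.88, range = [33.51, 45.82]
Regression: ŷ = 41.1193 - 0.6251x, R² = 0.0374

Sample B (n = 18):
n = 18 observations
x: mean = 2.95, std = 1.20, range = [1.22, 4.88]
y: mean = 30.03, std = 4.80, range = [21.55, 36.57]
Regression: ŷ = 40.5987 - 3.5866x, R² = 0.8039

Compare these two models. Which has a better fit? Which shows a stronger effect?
Model B has the better fit (R² = 0.8039 vs 0.0374). Model B shows the stronger effect (|β₁| = 3.5866 vs 0.6251).

Model Comparison:

Which explains more variance? (R²)
- Model A: R² = 0.0374 → 3.74% of variance in fuel efficiency explained
- Model B: R² = 0.8039 → 80.39% of variance in fuel efficiency explained
- 0.8039 > 0.0374 → Model B has the better fit

Strength of effect — compare |β₁|:
- Model A: β₁ = -0.6251 → predicted fuel efficiency falls 0.6251 mpg per additional liter of engine displacement
- Model B: β₁ = -3.5866 → predicted fuel efficiency falls 3.5866 mpg per additional liter of engine displacement
- |-0.6251| < |-3.5866| → Model B shows the stronger marginal effect

Notes:
- The two samples could reflect different populations, time periods, or measurement quality.
- A better fit (higher R²) doesn't necessarily mean a more important relationship.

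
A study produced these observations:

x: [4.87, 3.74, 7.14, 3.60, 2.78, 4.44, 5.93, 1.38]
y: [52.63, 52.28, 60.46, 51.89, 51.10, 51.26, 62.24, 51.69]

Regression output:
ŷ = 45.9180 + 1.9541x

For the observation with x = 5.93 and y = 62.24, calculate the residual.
Residual = 4.7342

The residual is the difference between the actual value and the predicted value:

Residual = y - ŷ

Step 1: Calculate predicted value
ŷ = 45.9180 + 1.9541 × 5.93
ŷ = 57.5058

Step 2: Calculate residual
Residual = 62.24 - 57.5058
Residual = 4.7342

Sign check: y > ŷ, so the point is above the line and the fit underestimates here.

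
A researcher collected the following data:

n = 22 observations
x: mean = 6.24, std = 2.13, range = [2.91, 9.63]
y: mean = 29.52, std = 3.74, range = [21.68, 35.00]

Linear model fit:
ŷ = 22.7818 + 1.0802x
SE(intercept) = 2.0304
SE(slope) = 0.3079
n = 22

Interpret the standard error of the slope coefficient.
The slope 1.0802 is pinned down to within about ±0.3079 (one SE) by these data — relative uncertainty 28.5%, i.e. moderately precise.

What SE measures:
- The standard error quantifies the sampling variability of the coefficient estimate
- It is the estimated standard deviation of β̂₁ across hypothetical repeated samples of the same size
- Smaller SE → more precise estimate

Relative precision:
- SE / |β̂₁| = 0.3079 / 1.0802 = 28.5%
- Rule of thumb (under 20%: precise; 20% to under 50%: moderately precise; 50% or more: imprecise) → moderately precise

Link to the t-test: t = β̂₁ / SE(β̂₁) = 1.0802 / 0.3079 = 3.5083, the statistic for H₀: β₁ = 0.

What drives SE(β̂₁): larger n (here n = 22) → smaller SE; more residual scatter → larger SE.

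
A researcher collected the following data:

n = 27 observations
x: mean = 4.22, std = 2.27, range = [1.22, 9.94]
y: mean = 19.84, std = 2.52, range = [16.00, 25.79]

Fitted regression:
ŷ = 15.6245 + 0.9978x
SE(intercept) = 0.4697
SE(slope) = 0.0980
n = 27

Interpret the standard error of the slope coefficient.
The slope 0.9978 is pinned down to within about ±0.0980 (one SE) by these data — relative uncertainty 9.8%, i.e. precise.

What SE measures:
- The standard error quantifies the sampling variability of the coefficient estimate
- It is the estimated standard deviation of β̂₁ across hypothetical repeated samples of the same size
- Smaller SE → more precise estimate

Relative precision:
- SE / |β̂₁| = 0.0980 / 0.9978 = 9.8%
- Rule of thumb (under 20%: precise; 20% to under 50%: moderately precise; 50% or more: imprecise) → precise

Link to interval estimation: a confidence interval for β₁ is β̂₁ ± t* × 0.0980, so SE sets the half-width per unit of t*.

What drives SE(β̂₁): more residual scatter → larger SE.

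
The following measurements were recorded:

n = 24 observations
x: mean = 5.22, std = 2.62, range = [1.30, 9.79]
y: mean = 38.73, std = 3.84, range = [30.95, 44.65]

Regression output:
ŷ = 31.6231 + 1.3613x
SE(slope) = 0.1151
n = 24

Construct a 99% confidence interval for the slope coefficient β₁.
The 99% CI for β₁ is (1.0369, 1.6857)

Confidence interval for the slope:

The 99% CI for β₁ is: β̂₁ ± t*(α/2, n-2) × SE(β̂₁)

Step 1: Find critical t-value
- Confidence level = 0.99
- Degrees of freedom = n - 2 = 24 - 2 = 22
- t*(α/2, 22) = 2.8188

Step 2: Calculate margin of error
Margin = 2.8188 × 0.1151 = 0.3244

Step 3: Construct interval
CI = 1.3613 ± 0.3244
CI = (1.0369, 1.6857)

Interpretation: We are 99% confident that the true slope β₁ lies between 1.0369 and 1.6857.
Since 0 is outside the interval, a two-sided test at α = 0.01 would reject H₀: β₁ = 0.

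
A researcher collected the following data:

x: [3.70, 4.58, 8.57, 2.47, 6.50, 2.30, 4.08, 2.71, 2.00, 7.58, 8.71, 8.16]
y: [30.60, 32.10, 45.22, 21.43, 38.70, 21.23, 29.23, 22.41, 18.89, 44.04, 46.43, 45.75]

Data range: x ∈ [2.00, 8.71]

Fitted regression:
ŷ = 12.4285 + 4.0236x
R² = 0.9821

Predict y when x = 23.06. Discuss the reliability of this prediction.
ŷ = 105.2127 (extrapolation — x = 23.06 lies outside [2.00, 8.71], so reliability is low).

Prediction calculation:
ŷ = 12.4285 + 4.0236 × 23.06
ŷ = 105.2127

Reliability:
- Data range: x ∈ [2.00, 8.71]
- Prediction point: x = 23.06 is 14.35 units above the observed range → this is EXTRAPOLATION, not interpolation

Why that matters here:
- Real relationships often flatten, saturate, or turn nonlinear at extremes
- There are no observations near this x to validate the fitted line there

Report the number if required, but flag clearly that it is an extrapolation.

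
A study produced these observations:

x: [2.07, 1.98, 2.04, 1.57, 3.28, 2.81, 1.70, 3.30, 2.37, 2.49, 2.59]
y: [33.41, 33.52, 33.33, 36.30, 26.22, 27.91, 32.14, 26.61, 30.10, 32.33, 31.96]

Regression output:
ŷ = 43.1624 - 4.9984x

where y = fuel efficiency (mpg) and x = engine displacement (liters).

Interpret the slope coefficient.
For each additional liter of engine displacement, predicted fuel efficiency decreases by approximately 4.9984 mpg.

β₁ = -4.9984 is the change in predicted fuel efficiency (mpg) per additional liter of engine displacement.

Interpretation:
- Engine displacement up by 1 liter → predicted fuel efficiency decreases by 4.9984 mpg
- This is a linear approximation: the same per-unit change is assumed across the whole observed x range

The intercept β₀ = 43.1624 is the predicted fuel efficiency when engine displacement = 0; since the smallest observed x is 1.57, this is an extrapolation and mainly anchors the line.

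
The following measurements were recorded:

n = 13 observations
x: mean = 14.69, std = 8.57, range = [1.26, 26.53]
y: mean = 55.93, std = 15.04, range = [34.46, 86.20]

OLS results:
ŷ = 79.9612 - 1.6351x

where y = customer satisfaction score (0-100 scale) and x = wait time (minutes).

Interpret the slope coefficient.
An increase of one minute in wait time is associated with a 1.6351 points decrease in predicted satisfaction score.

The slope coefficient β₁ = -1.6351 represents the marginal effect of wait time on satisfaction score.

Interpretation:
- Wait time up by 1 minute → predicted satisfaction score decreases by 1.6351 points
- This is a linear approximation: the same per-unit change is assumed across the whole observed x range

The intercept β₀ = 79.9612 is the predicted satisfaction score when wait time = 0; since the smallest observed x is 1.26, this is an extrapolation and mainly anchors the line.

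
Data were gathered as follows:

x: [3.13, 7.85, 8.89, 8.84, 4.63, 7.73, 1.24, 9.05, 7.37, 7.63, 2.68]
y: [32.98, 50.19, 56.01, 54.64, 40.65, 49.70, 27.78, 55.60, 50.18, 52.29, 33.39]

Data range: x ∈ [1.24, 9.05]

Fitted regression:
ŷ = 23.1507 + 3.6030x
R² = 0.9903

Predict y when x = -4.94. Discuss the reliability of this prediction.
The equation gives ŷ = 5.3519; however x = -4.94 is 6.18 units below the observed range, so this extrapolated value should not be trusted.

Prediction calculation:
ŷ = 23.1507 + 3.6030 × (-4.94)
ŷ = 5.3519

Reliability:
- Data range: x ∈ [1.24, 9.05]
- Prediction point: x = -4.94 is 6.18 units below the observed range → this is EXTRAPOLATION, not interpolation

Why that matters here:
- There are no observations near this x to validate the fitted line there
- The standard error of prediction grows with (x − x̄)², and x = -4.94 is far from x̄ = 6.28
- The linear relationship may not hold outside the observed range

Report the number if required, but flag clearly that it is an extrapolation.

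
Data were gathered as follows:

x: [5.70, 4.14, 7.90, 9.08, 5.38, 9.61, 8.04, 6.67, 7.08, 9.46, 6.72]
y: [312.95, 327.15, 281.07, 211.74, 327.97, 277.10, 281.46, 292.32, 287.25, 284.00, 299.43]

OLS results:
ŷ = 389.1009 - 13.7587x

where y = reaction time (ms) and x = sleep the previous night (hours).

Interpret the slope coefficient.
An increase of one hour in sleep is associated with a 13.7587 ms decrease in predicted reaction time.

The slope β₁ = -13.7587 gives the rate at which the fitted reaction time changes with sleep.

Interpretation:
- Sleep up by 1 hour → predicted reaction time decreases by 13.7587 ms
- The effect is assumed constant over the observed range of x (linearity)

(β₀ = 389.1009 is the fitted value at x = 0 and is not part of the slope interpretation.)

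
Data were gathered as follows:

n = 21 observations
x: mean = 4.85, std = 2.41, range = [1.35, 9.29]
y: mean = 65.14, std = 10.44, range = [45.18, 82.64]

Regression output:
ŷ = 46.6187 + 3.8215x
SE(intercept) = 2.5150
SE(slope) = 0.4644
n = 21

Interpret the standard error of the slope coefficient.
SE(β̂₁) = 0.4644 is the estimated standard deviation of the slope estimate across repeated samples; relative to β̂₁ = 3.8215 that is 12.2%, a precise estimate.

SE(β̂₁) = 0.4644 says: if we drew many samples of n = 21 from the same population and refit each time, the fitted slopes would scatter with a standard deviation of roughly 0.4644 around the true β₁.

Relative precision:
- SE / |β̂₁| = 0.4644 / 3.8215 = 12.2%
- Rule of thumb (under 20%: precise; 20% to under 50%: moderately precise; 50% or more: imprecise) → precise

Link to the t-test: t = β̂₁ / SE(β̂₁) = 3.8215 / 0.4644 = 8.2289, the statistic for H₀: β₁ = 0.

What drives SE(β̂₁): larger n (here n = 21) → smaller SE; wider spread of x values → smaller SE.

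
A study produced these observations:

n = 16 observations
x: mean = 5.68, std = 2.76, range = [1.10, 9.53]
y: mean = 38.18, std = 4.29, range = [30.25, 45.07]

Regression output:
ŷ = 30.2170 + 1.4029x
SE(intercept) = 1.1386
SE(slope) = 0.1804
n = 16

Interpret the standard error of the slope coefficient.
The slope 1.4029 is pinned down to within about ±0.1804 (one SE) by these data — relative uncertainty 12.9%, i.e. precise.

SE(β̂₁) = s / √Sxx, where s is the residual standard deviation and Sxx = Σ(x − x̄)². It is the yardstick for how far β̂₁ = 1.4029 could plausibly be from the true slope.

Relative precision:
- SE / |β̂₁| = 0.1804 / 1.4029 = 12.9%
- Rule of thumb (under 20%: precise; 20% to under 50%: moderately precise; 50% or more: imprecise) → precise

Link to the t-test: t = β̂₁ / SE(β̂₁) = 1.4029 / 0.1804 = 7.7766, the statistic for H₀: β₁ = 0.

What drives SE(β̂₁): more residual scatter → larger SE.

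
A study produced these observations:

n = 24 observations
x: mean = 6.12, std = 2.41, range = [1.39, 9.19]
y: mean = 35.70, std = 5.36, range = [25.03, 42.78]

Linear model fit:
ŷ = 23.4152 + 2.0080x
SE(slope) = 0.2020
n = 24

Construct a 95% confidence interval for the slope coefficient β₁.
The 95% CI for β₁ is (1.5891, 2.4269)

Confidence interval for the slope:

The 95% CI for β₁ is: β̂₁ ± t*(α/2, n-2) × SE(β̂₁)

Step 1: Find critical t-value
- Confidence level = 0.95
- Degrees of freedom = n - 2 = 24 - 2 = 22
- t*(α/2, 22) = 2.0739

Step 2: Calculate margin of error
Margin = 2.0739 × 0.2020 = 0.4189

Step 3: Construct interval
CI = 2.0080 ± 0.4189
CI = (1.5891, 2.4269)

Interpretation: We are 95% confident that the true slope β₁ lies between 1.5891 and 2.4269.
Since 0 is outside the interval, a two-sided test at α = 0.05 would reject H₀: β₁ = 0.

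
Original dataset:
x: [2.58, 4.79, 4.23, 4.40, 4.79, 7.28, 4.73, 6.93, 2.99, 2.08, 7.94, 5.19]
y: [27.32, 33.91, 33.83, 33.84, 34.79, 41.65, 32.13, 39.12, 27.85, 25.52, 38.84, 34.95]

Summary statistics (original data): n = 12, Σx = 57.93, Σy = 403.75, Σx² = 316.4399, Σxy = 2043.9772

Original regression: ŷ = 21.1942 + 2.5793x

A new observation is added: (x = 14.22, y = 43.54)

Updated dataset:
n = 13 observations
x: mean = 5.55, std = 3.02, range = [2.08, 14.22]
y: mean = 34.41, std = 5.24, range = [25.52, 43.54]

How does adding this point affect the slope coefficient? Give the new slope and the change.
Adding the point moves β₁ from 2.5793 to 1.5282, i.e. it decreases by 1.0511 (-40.8%).

The new point has HIGH LEVERAGE: x = 14.22 is far from the original mean x̄ = 57.93/12 ≈ 4.83 (original range [2.08, 7.94]).

Step 1: Update the sums with the new point (n goes from 12 to 13)
Σx  = 57.93 + 14.22 = 72.15
Σy  = 403.75 + 43.54 = 447.29
Σx² = 316.4399 + 14.22² = 316.4399 + 202.2084 = 518.6483
Σxy = 2043.9772 + 14.22×43.54 = 2043.9772 + 619.1388 = 2663.1160

Step 2: Recompute the slope with b₁ = (nΣxy − ΣxΣy) / (nΣx² − (Σx)²)
Numerator   = 13×2663.1160 − 72.15×447.29 = 34620.5080 − 32271.9735 = 2348.5345
Denominator = 13×518.6483 − 72.15² = 6742.4279 − 5205.6225 = 1536.8054
b₁(new) = 2348.5345 / 1536.8054 = 1.5282

(Same formula on the original sums: (12×2043.9772 − 57.93×403.75) / (12×316.4399 − 57.93²) = 1138.4889 / 441.3939 = 2.5793, matching the given fit.)

Step 3: Change in slope
Δβ₁ = 1.5282 − 2.5793 = -1.0511
Relative change = -1.0511 / 2.5793 × 100% = -40.8%
→ the slope decreases when the point is added.

A high-leverage point only changes the slope if it is off the original line; here y = 43.54 is below the original trend, so the slope decreases.
In practice: investigate whether it comes from the same population as the rest of the sample.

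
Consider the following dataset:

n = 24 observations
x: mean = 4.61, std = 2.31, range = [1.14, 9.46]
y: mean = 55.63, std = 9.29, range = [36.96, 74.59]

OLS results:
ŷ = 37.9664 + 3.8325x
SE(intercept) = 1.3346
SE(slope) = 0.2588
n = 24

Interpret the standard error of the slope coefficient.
The slope 3.8325 is pinned down to within about ±0.2588 (one SE) by these data — relative uncertainty 6.8%, i.e. precise.

SE(β̂₁) = 0.2588 says: if we drew many samples of n = 24 from the same population and refit each time, the fitted slopes would scatter with a standard deviation of roughly 0.2588 around the true β₁.

Relative precision:
- SE / |β̂₁| = 0.2588 / 3.8325 = 6.8%
- Rule of thumb (under 20%: precise; 20% to under 50%: moderately precise; 50% or more: imprecise) → precise

Link to interval estimation: a confidence interval for β₁ is β̂₁ ± t* × 0.2588, so SE sets the half-width per unit of t*.

What drives SE(β̂₁): larger n (here n = 24) → smaller SE.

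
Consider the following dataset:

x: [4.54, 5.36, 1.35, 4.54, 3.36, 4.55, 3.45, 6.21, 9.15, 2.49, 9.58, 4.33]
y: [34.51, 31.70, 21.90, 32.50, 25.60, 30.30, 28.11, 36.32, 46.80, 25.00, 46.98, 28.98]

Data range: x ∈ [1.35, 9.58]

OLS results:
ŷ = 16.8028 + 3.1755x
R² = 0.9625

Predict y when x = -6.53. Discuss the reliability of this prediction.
ŷ = -3.9332 (extrapolation — x = -6.53 lies outside [1.35, 9.58], so reliability is low).

Prediction calculation:
ŷ = 16.8028 + 3.1755 × (-6.53)
ŷ = -3.9332

Reliability:
- Data range: x ∈ [1.35, 9.58]
- Prediction point: x = -6.53 is 7.88 units below the observed range → this is EXTRAPOLATION, not interpolation

Why that matters here:
- Real relationships often flatten, saturate, or turn nonlinear at extremes
- The linear relationship may not hold outside the observed range
- The standard error of prediction grows with (x − x̄)², and x = -6.53 is far from x̄ = 4.91

Report the number if required, but flag clearly that it is an extrapolation.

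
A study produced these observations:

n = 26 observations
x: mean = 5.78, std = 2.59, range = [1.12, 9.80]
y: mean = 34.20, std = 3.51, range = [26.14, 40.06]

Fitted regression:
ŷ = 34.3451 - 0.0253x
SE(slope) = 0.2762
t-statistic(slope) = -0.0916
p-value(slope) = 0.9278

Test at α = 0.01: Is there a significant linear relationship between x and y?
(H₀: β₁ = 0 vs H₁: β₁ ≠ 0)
Fail to reject H₀: p-value = 0.9278 ≥ α = 0.01. The linear relationship is not significant at the 1% level.

Hypothesis test for the slope coefficient:

H₀: β₁ = 0 (no linear relationship)
H₁: β₁ ≠ 0 (linear relationship exists)

Test statistic: t = β̂₁ / SE(β̂₁) = -0.0253 / 0.2762 = -0.0916

The p-value (0.9278) is the probability, under H₀, of a t-statistic at least as extreme as |t| = 0.0916 (two-sided, df = n − 2 = 24).

Decision rule: reject H₀ if p-value < α.
p-value = 0.9278 ≥ α = 0.01 → fail to reject H₀.

Conclusion: the linear association between x and y is not significant at the 1% level.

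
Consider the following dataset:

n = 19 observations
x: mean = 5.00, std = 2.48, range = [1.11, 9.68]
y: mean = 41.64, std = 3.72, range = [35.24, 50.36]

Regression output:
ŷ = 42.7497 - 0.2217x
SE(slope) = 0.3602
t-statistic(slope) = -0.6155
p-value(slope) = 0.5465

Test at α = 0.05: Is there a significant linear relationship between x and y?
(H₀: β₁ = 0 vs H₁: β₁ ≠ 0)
Fail to reject H₀: p-value = 0.5465 ≥ α = 0.05. The linear relationship is not significant at the 5% level.

Hypothesis test for the slope coefficient:

H₀: β₁ = 0 (no linear relationship)
H₁: β₁ ≠ 0 (linear relationship exists)

Test statistic: t = β̂₁ / SE(β̂₁) = -0.2217 / 0.3602 = -0.6155

The p-value (0.5465) is the probability, under H₀, of a t-statistic at least as extreme as |t| = 0.6155 (two-sided, df = n − 2 = 17).

Decision rule: reject H₀ if p-value < α.
p-value = 0.5465 ≥ α = 0.05 → fail to reject H₀.

Conclusion: the linear association between x and y is not significant at the 5% level.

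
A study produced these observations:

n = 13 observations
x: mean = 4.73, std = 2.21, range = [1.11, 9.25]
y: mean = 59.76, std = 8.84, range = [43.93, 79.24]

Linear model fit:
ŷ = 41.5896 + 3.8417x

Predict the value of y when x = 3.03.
ŷ = 53.2300

x = 3.03 lies inside the observed range [1.11, 9.25], so the fitted equation applies directly:

ŷ = 41.5896 + 3.8417 × 3.03
ŷ = 41.5896 + 11.6404
ŷ = 53.2300

This is a point prediction; actual observations scatter around it by roughly the residual standard deviation.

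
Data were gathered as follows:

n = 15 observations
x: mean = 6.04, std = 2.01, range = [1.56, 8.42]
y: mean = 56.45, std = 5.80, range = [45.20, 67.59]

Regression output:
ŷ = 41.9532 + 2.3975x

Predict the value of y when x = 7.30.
ŷ = 59.4550

To predict y for x = 7.30, substitute into the regression equation:

ŷ = 41.9532 + 2.3975 × 7.30
ŷ = 41.9532 + 17.5018
ŷ = 59.4550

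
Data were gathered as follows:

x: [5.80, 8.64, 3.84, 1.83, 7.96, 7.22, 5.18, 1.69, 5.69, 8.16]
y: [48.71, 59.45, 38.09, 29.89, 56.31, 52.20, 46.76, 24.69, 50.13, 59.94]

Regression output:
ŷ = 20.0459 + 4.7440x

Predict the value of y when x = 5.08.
ŷ = 44.1454

x = 5.08 lies inside the observed range [1.69, 8.64], so the fitted equation applies directly:

ŷ = 20.0459 + 4.7440 × 5.08
ŷ = 20.0459 + 24.0995
ŷ = 44.1454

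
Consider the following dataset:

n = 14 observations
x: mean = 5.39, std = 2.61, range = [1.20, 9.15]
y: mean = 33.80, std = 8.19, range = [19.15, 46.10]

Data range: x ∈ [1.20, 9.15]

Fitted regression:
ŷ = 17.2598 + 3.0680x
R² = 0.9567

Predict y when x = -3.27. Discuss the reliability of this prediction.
The equation gives ŷ = 7.2274; however x = -3.27 is 4.47 units below the observed range, so this extrapolated value should not be trusted.

Prediction calculation:
ŷ = 17.2598 + 3.0680 × (-3.27)
ŷ = 7.2274

Reliability:
- Data range: x ∈ [1.20, 9.15]
- Prediction point: x = -3.27 is 4.47 units below the observed range → this is EXTRAPOLATION, not interpolation

Why that matters here:
- The standard error of prediction grows with (x − x̄)², and x = -3.27 is far from x̄ = 5.39
- There are no observations near this x to validate the fitted line there

The R² = 0.9567 only validates the fit within [1.20, 9.15]; treat ŷ = 7.2274 with caution.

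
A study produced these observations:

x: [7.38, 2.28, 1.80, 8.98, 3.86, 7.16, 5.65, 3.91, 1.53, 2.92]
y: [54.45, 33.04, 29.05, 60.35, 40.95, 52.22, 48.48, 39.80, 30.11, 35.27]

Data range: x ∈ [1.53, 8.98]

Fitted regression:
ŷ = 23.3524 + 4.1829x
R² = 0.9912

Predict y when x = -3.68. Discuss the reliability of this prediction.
ŷ = 7.9593, but this is extrapolation (below the data range [1.53, 8.98]) and may be unreliable.

Prediction calculation:
ŷ = 23.3524 + 4.1829 × (-3.68)
ŷ = 7.9593

Reliability:
- Data range: x ∈ [1.53, 8.98]
- Prediction point: x = -3.68 is 5.21 units below the observed range → this is EXTRAPOLATION, not interpolation

Why that matters here:
- Real relationships often flatten, saturate, or turn nonlinear at extremes
- There are no observations near this x to validate the fitted line there
- R² describes fit only over the sampled x values; it says nothing about behaviour beyond them

A defensible statement: 'if the linear trend continued to x = -3.68, y would be about 7.9593' — the premise is untested.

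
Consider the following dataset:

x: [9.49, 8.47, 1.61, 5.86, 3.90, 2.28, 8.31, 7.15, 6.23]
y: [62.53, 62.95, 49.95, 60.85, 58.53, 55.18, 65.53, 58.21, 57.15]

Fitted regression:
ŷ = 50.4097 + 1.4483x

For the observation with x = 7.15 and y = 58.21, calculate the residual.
Residual = -2.5550

The residual is the difference between the actual value and the predicted value:

Residual = y - ŷ

Step 1: Calculate predicted value
ŷ = 50.4097 + 1.4483 × 7.15
ŷ = 60.7650

Step 2: Calculate residual
Residual = 58.21 - 60.7650
Residual = -2.5550

Sign check: y < ŷ, so the point is below the line and the fit overestimates here.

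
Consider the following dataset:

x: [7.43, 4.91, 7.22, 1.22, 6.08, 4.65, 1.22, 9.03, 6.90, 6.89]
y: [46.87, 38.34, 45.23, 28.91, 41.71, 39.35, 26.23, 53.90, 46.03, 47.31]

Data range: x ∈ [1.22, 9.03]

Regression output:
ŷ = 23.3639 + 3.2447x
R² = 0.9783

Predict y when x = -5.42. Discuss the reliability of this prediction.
The equation gives ŷ = 5.7776; however x = -5.42 is 6.64 units below the observed range, so this extrapolated value should not be trusted.

Prediction calculation:
ŷ = 23.3639 + 3.2447 × (-5.42)
ŷ = 5.7776

Reliability:
- Data range: x ∈ [1.22, 9.03]
- Prediction point: x = -5.42 is 6.64 units below the observed range → this is EXTRAPOLATION, not interpolation

Why that matters here:
- The linear relationship may not hold outside the observed range
- The standard error of prediction grows with (x − x̄)², and x = -5.42 is far from x̄ = 5.56
- Real relationships often flatten, saturate, or turn nonlinear at extremes

The R² = 0.9783 only validates the fit within [1.22, 9.03]; treat ŷ = 5.7776 with caution.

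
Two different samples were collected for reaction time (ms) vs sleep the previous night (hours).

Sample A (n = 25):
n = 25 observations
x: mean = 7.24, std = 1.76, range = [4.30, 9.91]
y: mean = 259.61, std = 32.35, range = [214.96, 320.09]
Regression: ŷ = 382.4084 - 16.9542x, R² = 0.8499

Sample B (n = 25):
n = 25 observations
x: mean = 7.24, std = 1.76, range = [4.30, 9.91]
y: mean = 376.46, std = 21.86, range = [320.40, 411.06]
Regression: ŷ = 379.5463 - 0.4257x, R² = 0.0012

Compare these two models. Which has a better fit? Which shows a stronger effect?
Model A has the better fit (R² = 0.8499 vs 0.0012). Model A shows the stronger effect (|β₁| = 16.9542 vs 0.4257).

Model Comparison:

Goodness of fit (R²):
- Model A: R² = 0.8499 → 84.99% of variance in reaction time explained
- Model B: R² = 0.0012 → 0.12% of variance in reaction time explained
- 0.8499 > 0.0012 → Model A has the better fit

Effect size (slope magnitude):
- Model A: β₁ = -16.9542 → predicted reaction time falls 16.9542 ms per additional hour of sleep
- Model B: β₁ = -0.4257 → predicted reaction time falls 0.4257 ms per additional hour of sleep
- |-16.9542| > |-0.4257| → Model A shows the stronger marginal effect

Notes:
- A steeper slope doesn't make a better model if the scatter around the line is large.
- The two samples could reflect different populations, time periods, or measurement quality.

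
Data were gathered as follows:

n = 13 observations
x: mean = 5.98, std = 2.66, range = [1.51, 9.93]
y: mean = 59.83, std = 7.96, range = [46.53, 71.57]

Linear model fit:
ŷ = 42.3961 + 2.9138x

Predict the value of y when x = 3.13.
ŷ = 51.5163

Plug x = 3.13 into the fitted line:

ŷ = 42.3961 + 2.9138 × 3.13
ŷ = 42.3961 + 9.1202
ŷ = 51.5163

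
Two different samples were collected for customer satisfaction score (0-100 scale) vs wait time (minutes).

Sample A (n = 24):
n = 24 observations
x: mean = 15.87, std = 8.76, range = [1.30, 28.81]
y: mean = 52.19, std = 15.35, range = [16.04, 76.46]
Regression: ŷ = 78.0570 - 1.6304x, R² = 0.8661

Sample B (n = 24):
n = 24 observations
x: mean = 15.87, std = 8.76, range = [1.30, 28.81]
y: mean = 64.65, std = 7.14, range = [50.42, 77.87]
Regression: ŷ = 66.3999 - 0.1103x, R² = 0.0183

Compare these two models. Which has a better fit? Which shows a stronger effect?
Model A has the better fit (R² = 0.8661 vs 0.0183). Model A shows the stronger effect (|β₁| = 1.6304 vs 0.1103).

Model Comparison:

Which explains more variance? (R²)
- Model A: R² = 0.8661 → 86.61% of variance in satisfaction score explained
- Model B: R² = 0.0183 → 1.83% of variance in satisfaction score explained
- 0.8661 > 0.0183 → Model A has the better fit

Which has the larger per-minute effect? (|β₁|)
- Model A: β₁ = -1.6304 → predicted satisfaction score falls 1.6304 points per additional minute of wait time
- Model B: β₁ = -0.1103 → predicted satisfaction score falls 0.1103 points per additional minute of wait time
- |-1.6304| > |-0.1103| → Model A shows the stronger marginal effect

Note: R² measures how tightly points cluster around the line; β₁ measures how steep the line is — they answer different questions.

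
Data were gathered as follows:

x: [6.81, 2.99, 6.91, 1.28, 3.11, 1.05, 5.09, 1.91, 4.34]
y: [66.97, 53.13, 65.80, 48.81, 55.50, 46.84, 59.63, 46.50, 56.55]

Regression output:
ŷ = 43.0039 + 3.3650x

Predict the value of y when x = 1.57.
ŷ = 48.2870

x = 1.57 lies inside the observed range [1.05, 6.91], so the fitted equation applies directly:

ŷ = 43.0039 + 3.3650 × 1.57
ŷ = 43.0039 + 5.2831
ŷ = 48.2870

This is the fitted mean response at that x — an individual observation would come with a wider prediction interval.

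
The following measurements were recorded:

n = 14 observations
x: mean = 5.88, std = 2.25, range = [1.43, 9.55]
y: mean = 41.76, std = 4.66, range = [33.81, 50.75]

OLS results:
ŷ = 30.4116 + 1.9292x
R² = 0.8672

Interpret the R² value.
R² = 0.8672 means 86.72% of the variation in y is explained by the linear relationship with x. This indicates a strong fit.

R² (coefficient of determination) measures the proportion of variance in y explained by the regression model.

Here R² = 0.8672:
- Explained: 86.72% of the variation in y
- Unexplained (residual): 100% − 86.72% = 13.28%
- Rule of thumb (below 0.3 weak; 0.3 to below 0.7 moderate; 0.7 and above strong) → strong

Note: R² says nothing about causation, and a high R² does not by itself mean the linear form is appropriate — check the residuals.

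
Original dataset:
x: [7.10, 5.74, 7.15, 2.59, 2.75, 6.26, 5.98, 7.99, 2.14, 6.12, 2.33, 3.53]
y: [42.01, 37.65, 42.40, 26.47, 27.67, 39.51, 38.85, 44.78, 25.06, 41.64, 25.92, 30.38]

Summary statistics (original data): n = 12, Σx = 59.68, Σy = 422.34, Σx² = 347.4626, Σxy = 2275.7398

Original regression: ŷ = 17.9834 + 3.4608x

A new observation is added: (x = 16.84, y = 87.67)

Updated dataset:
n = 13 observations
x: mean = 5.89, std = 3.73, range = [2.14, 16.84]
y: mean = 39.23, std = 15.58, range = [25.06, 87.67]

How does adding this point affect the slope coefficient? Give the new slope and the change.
The slope changes from 3.4608 to 4.1525 (change of +0.6917, or +20.0%).

The new point has HIGH LEVERAGE: x = 16.84 is far from the original mean x̄ = 59.68/12 ≈ 4.97 (original range [2.14, 7.99]).

Step 1: Update the sums with the new point (n goes from 12 to 13)
Σx  = 59.68 + 16.84 = 76.52
Σy  = 422.34 + 87.67 = 510.01
Σx² = 347.4626 + 16.84² = 347.4626 + 283.5856 = 631.0482
Σxy = 2275.7398 + 16.84×87.67 = 2275.7398 + 1476.3628 = 3752.1026

Step 2: Recompute the slope with b₁ = (nΣxy − ΣxΣy) / (nΣx² − (Σx)²)
Numerator   = 13×3752.1026 − 76.52×510.01 = 48777.3338 − 39025.9652 = 9751.3686
Denominator = 13×631.0482 − 76.52² = 8203.6266 − 5855.3104 = 2348.3162
b₁(new) = 9751.3686 / 2348.3162 = 4.1525

(Same formula on the original sums: (12×2275.7398 − 59.68×422.34) / (12×347.4626 − 59.68²) = 2103.6264 / 607.8488 = 3.4608, matching the given fit.)

Step 3: Change in slope
Δβ₁ = 4.1525 − 3.4608 = +0.6917
Relative change = +0.6917 / 3.4608 × 100% = +20.0%
→ the slope increases when the point is added.

A high-leverage point only changes the slope if it is off the original line; here y = 87.67 is above the original trend, so the slope increases.
In practice: check such a point for data-entry or measurement error.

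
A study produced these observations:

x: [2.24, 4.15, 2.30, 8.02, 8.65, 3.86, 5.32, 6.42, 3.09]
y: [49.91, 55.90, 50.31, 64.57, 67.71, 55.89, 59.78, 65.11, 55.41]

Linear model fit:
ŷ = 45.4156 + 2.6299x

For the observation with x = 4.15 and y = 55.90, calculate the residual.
Residual = -0.4297

The residual is the difference between the actual value and the predicted value:

Residual = y - ŷ

Step 1: Calculate predicted value
ŷ = 45.4156 + 2.6299 × 4.15
ŷ = 56.3297

Step 2: Calculate residual
Residual = 55.90 - 56.3297
Residual = -0.4297

Interpretation: the model overestimates the actual value by 0.4297 at this point (negative residual → observation lies below the fitted line).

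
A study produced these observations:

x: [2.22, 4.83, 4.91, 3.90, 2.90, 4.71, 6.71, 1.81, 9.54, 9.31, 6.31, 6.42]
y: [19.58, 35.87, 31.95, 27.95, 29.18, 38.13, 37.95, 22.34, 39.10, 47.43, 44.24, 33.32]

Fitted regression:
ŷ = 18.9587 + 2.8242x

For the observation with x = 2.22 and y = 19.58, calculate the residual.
Residual = -5.6484

The residual is the difference between the actual value and the predicted value:

Residual = y - ŷ

Step 1: Calculate predicted value
ŷ = 18.9587 + 2.8242 × 2.22
ŷ = 25.2284

Step 2: Calculate residual
Residual = 19.58 - 25.2284
Residual = -5.6484

Interpretation: the model overestimates the actual value by 5.6484 at this point (negative residual → observation lies below the fitted line).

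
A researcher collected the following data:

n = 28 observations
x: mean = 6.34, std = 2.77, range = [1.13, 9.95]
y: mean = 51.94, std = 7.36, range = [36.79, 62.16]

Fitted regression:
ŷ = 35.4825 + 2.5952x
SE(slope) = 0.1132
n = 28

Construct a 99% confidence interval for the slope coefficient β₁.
The 99% CI for β₁ is (2.2807, 2.9097)

Confidence interval for the slope:

The 99% CI for β₁ is: β̂₁ ± t*(α/2, n-2) × SE(β̂₁)

Step 1: Find critical t-value
- Confidence level = 0.99
- Degrees of freedom = n - 2 = 28 - 2 = 26
- t*(α/2, 26) = 2.7787

Step 2: Calculate margin of error
Margin = 2.7787 × 0.1132 = 0.3145

Step 3: Construct interval
CI = 2.5952 ± 0.3145
CI = (2.2807, 2.9097)

Interpretation: intervals built this way capture the true β₁ in 99% of repeated samples; here the plausible range for the per-unit effect of x on y is 2.2807 to 2.9097.
The interval does not include 0, suggesting a significant linear relationship.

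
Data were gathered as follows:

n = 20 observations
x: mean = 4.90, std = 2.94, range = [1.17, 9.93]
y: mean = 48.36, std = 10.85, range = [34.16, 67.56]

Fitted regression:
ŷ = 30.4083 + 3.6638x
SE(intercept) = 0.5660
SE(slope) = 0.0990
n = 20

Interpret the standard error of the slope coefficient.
The slope 3.6638 is pinned down to within about ±0.0990 (one SE) by these data — relative uncertainty 2.7%, i.e. precise.

What SE measures:
- The standard error quantifies the sampling variability of the coefficient estimate
- It is the estimated standard deviation of β̂₁ across hypothetical repeated samples of the same size
- Smaller SE → more precise estimate

Relative precision:
- SE / |β̂₁| = 0.0990 / 3.6638 = 2.7%
- Rule of thumb (under 20%: precise; 20% to under 50%: moderately precise; 50% or more: imprecise) → precise

Link to interval estimation: a confidence interval for β₁ is β̂₁ ± t* × 0.0990, so SE sets the half-width per unit of t*.

What drives SE(β̂₁): more residual scatter → larger SE; wider spread of x values → smaller SE; larger n (here n = 20) → smaller SE.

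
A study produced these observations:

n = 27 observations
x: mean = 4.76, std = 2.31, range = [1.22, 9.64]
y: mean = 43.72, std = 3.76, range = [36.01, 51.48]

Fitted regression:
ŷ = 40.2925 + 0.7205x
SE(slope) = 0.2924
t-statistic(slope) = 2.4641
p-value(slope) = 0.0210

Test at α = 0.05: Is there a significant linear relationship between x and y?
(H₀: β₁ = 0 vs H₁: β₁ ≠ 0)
p-value = 0.0210 < α = 0.05, so we reject H₀. The relationship is significant.

Hypothesis test for the slope coefficient:

H₀: β₁ = 0 (no linear relationship)
H₁: β₁ ≠ 0 (linear relationship exists)

Test statistic: t = β̂₁ / SE(β̂₁) = 0.7205 / 0.2924 = 2.4641

With df = 25, the two-sided p-value for |t| = 2.4641 is 0.0210.

Decision rule: reject H₀ if p-value < α.
p-value = 0.0210 < α = 0.05 → reject H₀.

At α = 0.05 the data do provide convincing evidence of a nonzero slope.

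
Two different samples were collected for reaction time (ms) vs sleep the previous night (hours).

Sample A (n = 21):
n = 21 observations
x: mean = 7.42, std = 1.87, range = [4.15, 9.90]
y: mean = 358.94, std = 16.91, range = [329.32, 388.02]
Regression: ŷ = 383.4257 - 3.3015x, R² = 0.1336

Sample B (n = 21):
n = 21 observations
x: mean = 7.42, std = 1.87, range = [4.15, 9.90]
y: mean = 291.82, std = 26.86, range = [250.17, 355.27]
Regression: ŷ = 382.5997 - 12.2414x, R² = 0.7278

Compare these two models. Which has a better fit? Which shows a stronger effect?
Model B has the better fit (R² = 0.7278 vs 0.1336). Model B shows the stronger effect (|β₁| = 12.2414 vs 3.3015).

Model Comparison:

Fit — compare R²:
- Model A: R² = 0.1336 → 13.36% of variance in reaction time explained
- Model B: R² = 0.7278 → 72.78% of variance in reaction time explained
- 0.7278 > 0.1336 → Model B has the better fit

Which has the larger per-hour effect? (|β₁|)
- Model A: β₁ = -3.3015 → predicted reaction time falls 3.3015 ms per additional hour of sleep
- Model B: β₁ = -12.2414 → predicted reaction time falls 12.2414 ms per additional hour of sleep
- |-3.3015| < |-12.2414| → Model B shows the stronger marginal effect

Notes:
- The two samples could reflect different populations, time periods, or measurement quality.
- R² measures how tightly points cluster around the line; β₁ measures how steep the line is — they answer different questions.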